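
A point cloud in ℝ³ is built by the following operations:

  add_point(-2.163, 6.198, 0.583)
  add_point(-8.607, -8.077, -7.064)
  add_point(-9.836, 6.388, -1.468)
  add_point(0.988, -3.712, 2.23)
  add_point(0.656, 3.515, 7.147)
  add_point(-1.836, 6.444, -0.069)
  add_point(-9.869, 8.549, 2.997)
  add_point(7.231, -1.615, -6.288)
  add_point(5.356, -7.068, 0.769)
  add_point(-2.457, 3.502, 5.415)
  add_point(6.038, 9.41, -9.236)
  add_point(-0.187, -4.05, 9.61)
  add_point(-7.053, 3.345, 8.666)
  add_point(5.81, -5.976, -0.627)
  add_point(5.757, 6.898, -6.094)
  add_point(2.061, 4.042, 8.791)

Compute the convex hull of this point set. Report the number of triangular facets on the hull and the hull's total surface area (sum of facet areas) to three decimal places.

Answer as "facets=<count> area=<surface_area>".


facets=18 area=1041.385

11 of the 16 inputs are extreme points: [1, 2, 6, 7, 8, 10, 11, 12, 13, 14, 15].

Facet areas (half cross-product norm):
  f1: (p10, p1, p7) → 94.9976
  f2: (p8, p11, p1) → 87.0906
  f3: (p2, p1, p6) → 26.4027
  f4: (p2, p10, p6) → 42.0945
  f5: (p2, p10, p1) → 139.1417
  f6: (p13, p1, p7) → 57.9253
  f7: (p13, p8, p1) → 14.5706
  f8: (p12, p1, p6) → 78.0609
  f9: (p12, p11, p1) → 94.3271
  f10: (p15, p8, p11) → 45.7701
  f11: (p15, p13, p8) → 12.8901
  f12: (p15, p13, p7) → 51.3775
  f13: (p15, p12, p11) → 36.3076
  f14: (p15, p10, p6) → 128.3810
  f15: (p15, p12, p6) → 35.6861
  f16: (p14, p10, p7) → 14.1408
  f17: (p14, p15, p7) → 66.9342
  f18: (p14, p15, p10) → 15.2865
Σ area = 1041.385

Check V−E+F: 11 − 27 + 18 = 2.


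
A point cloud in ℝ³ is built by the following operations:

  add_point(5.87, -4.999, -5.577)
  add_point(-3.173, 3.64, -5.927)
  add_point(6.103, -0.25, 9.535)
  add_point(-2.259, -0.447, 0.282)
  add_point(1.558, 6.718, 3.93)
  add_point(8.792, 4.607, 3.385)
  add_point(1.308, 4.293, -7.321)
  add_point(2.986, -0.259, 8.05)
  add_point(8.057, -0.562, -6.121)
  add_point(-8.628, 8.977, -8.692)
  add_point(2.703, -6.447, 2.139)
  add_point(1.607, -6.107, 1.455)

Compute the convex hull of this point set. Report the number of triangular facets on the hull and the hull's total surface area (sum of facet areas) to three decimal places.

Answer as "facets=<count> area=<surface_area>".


facets=18 area=634.548

Hull vertices (11/12): indices [0, 2, 3, 4, 5, 6, 7, 8, 9, 10, 11].

Triangle areas on the boundary:
  f1: (p8, p2, p5) → 42.0992
  f2: (p4, p5, p9) → 50.4613
  f3: (p4, p2, p5) → 30.6632
  f4: (p6, p5, p9) → 57.5616
  f5: (p6, p8, p5) → 45.3412
  f6: (p0, p6, p9) → 35.9806
  f7: (p0, p6, p8) → 20.5682
  f8: (p0, p2, p10) → 39.0745
  f9: (p0, p8, p2) → 38.8499
  f10: (p7, p2, p10) → 13.9602
  f11: (p7, p4, p2) → 13.1963
  f12: (p7, p4, p9) → 53.3347
  f13: (p7, p3, p9) → 45.2154
  f14: (p11, p7, p10) → 5.6075
  f15: (p11, p7, p3) → 29.3586
  f16: (p11, p3, p9) → 24.0851
  f17: (p11, p0, p9) → 83.6541
  f18: (p11, p0, p10) → 5.5365
Σ area = 634.548

Euler: V−E+F = 11−27+18 = 2.


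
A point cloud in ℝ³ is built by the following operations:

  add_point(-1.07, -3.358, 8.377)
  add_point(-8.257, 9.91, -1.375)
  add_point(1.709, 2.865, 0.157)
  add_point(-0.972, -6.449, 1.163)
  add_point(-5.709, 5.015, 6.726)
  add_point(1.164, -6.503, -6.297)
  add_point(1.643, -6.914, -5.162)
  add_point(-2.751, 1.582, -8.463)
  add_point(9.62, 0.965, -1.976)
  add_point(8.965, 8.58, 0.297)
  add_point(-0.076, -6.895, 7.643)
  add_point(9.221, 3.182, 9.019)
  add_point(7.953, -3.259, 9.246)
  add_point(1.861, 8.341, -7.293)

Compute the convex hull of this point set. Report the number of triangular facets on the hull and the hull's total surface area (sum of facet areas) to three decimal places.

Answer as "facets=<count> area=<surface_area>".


facets=22 area=967.118

Extreme-point indices: [0, 1, 3, 4, 5, 6, 7, 8, 9, 10, 11, 12, 13] — 13 of 14 on the boundary.

Triangle areas on the boundary:
  f1: (p12, p6, p8) → 70.3455
  f2: (p10, p12, p6) → 57.7717
  f3: (p3, p10, p6) → 11.6825
  f4: (p0, p10, p12) → 16.5066
  f5: (p7, p13, p1) → 46.6550
  f6: (p7, p3, p1) → 77.3994
  f7: (p5, p6, p8) → 7.2717
  f8: (p5, p13, p8) → 70.2320
  f9: (p5, p7, p13) → 34.1835
  f10: (p5, p3, p6) → 3.4088
  f11: (p5, p7, p3) → 35.6635
  f12: (p4, p0, p10) → 7.6565
  f13: (p4, p3, p1) → 65.6160
  f14: (p4, p3, p10) → 42.5234
  f15: (p9, p13, p8) → 40.8275
  f16: (p9, p13, p1) → 60.0341
  f17: (p9, p4, p1) → 78.8155
  f18: (p11, p12, p8) → 36.4268
  f19: (p11, p9, p8) → 39.4775
  f20: (p11, p9, p4) → 76.2189
  f21: (p11, p0, p12) → 29.1742
  f22: (p11, p4, p0) → 59.2272
Σ area = 967.118

Euler characteristic 13−33+22 = 2 ✓


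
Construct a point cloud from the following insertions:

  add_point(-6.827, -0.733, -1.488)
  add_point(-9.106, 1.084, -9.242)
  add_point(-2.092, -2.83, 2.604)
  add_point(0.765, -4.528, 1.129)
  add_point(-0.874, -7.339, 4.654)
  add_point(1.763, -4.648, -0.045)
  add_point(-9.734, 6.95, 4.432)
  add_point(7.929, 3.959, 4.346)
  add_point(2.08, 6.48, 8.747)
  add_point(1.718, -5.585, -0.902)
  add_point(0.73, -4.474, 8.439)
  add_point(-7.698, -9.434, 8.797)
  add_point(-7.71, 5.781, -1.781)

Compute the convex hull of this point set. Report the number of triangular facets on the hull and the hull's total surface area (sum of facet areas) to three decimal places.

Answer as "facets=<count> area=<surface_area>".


facets=14 area=799.612

9 of the 13 inputs are extreme points: [1, 4, 6, 7, 8, 9, 10, 11, 12].

Area of each hull facet:
  f1: (p1, p11, p6) → 125.7558
  f2: (p9, p1, p7) → 92.3346
  f3: (p9, p1, p11) → 106.8284
  f4: (p8, p11, p6) → 104.4494
  f5: (p12, p1, p6) → 16.6428
  f6: (p12, p1, p7) → 69.3962
  f7: (p12, p8, p6) → 41.7576
  f8: (p12, p8, p7) → 55.5266
  f9: (p4, p9, p11) → 14.1456
  f10: (p10, p8, p7) → 41.4198
  f11: (p10, p8, p11) → 42.9264
  f12: (p10, p4, p11) → 20.6683
  f13: (p10, p9, p7) → 52.9230
  f14: (p10, p4, p9) → 14.8376
Σ area = 799.612

Euler: V−E+F = 9−21+14 = 2.


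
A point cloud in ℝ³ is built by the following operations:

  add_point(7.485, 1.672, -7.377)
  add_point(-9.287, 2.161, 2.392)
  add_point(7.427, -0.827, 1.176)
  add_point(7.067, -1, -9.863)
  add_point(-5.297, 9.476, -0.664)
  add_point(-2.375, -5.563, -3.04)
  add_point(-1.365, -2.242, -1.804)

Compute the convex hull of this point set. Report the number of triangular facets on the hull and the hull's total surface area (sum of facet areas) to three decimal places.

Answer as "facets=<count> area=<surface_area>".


Hull vertices (6/7): indices [0, 1, 2, 3, 4, 5].

Facet areas (half cross-product norm):
  f1: (p2, p5, p1) → 68.1811
  f2: (p2, p3, p0) → 14.6583
  f3: (p2, p3, p5) → 59.2443
  f4: (p4, p3, p0) → 25.4852
  f5: (p4, p2, p1) → 71.5322
  f6: (p4, p2, p0) → 70.5203
  f7: (p4, p5, p1) → 51.5629
  f8: (p4, p3, p5) → 96.1842
Σ area = 457.368

Euler characteristic 6−12+8 = 2 ✓

facets=8 area=457.368


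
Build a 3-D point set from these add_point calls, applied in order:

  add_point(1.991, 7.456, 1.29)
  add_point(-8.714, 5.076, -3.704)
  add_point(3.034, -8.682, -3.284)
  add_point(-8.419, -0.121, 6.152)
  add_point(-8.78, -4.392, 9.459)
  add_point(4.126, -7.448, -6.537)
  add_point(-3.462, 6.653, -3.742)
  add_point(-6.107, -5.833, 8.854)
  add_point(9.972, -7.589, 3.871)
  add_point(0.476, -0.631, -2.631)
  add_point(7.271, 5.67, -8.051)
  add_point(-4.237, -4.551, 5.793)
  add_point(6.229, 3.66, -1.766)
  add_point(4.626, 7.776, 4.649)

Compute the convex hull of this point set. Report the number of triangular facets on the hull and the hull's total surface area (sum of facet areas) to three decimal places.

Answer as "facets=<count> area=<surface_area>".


facets=18 area=948.351

11 of the 14 inputs are extreme points: [0, 1, 2, 3, 4, 5, 6, 7, 8, 10, 13].

Area of each hull facet:
  f1: (p10, p13, p8) → 103.2458
  f2: (p5, p10, p8) → 81.0266
  f3: (p7, p13, p4) → 26.9932
  f4: (p7, p13, p8) → 124.8395
  f5: (p2, p5, p8) → 16.8135
  f6: (p2, p7, p8) → 76.3569
  f7: (p2, p7, p4) → 15.8420
  f8: (p3, p13, p4) → 35.3451
  f9: (p0, p10, p13) → 21.4675
  f10: (p0, p6, p13) → 2.5930
  f11: (p0, p6, p10) → 39.3850
  f12: (p1, p5, p10) → 107.7628
  f13: (p1, p6, p10) → 16.0348
  f14: (p1, p3, p4) → 12.7556
  f15: (p1, p6, p13) → 23.4124
  f16: (p1, p3, p13) → 81.3408
  f17: (p1, p2, p4) → 130.2576
  f18: (p1, p2, p5) → 32.8789
Σ area = 948.351

Euler: V−E+F = 11−27+18 = 2.


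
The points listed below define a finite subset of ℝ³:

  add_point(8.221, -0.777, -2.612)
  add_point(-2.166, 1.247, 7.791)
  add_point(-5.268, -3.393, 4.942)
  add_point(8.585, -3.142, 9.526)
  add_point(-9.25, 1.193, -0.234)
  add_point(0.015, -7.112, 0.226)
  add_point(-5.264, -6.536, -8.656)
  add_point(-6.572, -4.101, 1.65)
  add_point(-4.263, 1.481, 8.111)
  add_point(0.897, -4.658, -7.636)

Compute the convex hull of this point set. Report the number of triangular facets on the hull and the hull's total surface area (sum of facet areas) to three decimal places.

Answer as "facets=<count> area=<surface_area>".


Extreme-point indices: [0, 1, 2, 3, 4, 5, 6, 7, 8, 9] — 10 of 10 on the boundary.

Triangle areas on the boundary:
  f1: (p0, p5, p3) → 62.2995
  f2: (p2, p5, p3) → 52.5908
  f3: (p9, p6, p4) → 39.4658
  f4: (p9, p0, p4) → 66.7605
  f5: (p9, p5, p6) → 26.9889
  f6: (p9, p0, p5) → 38.3817
  f7: (p8, p2, p4) → 23.5200
  f8: (p8, p2, p3) → 40.4138
  f9: (p7, p5, p6) → 36.2810
  f10: (p7, p2, p5) → 13.2972
  f11: (p7, p6, p4) → 33.1754
  f12: (p7, p2, p4) → 10.8383
  f13: (p1, p0, p3) → 70.4454
  f14: (p1, p8, p3) → 4.9526
  f15: (p1, p0, p4) → 79.2665
  f16: (p1, p8, p4) → 9.6336
Σ area = 608.311

Euler characteristic 10−24+16 = 2 ✓

facets=16 area=608.311


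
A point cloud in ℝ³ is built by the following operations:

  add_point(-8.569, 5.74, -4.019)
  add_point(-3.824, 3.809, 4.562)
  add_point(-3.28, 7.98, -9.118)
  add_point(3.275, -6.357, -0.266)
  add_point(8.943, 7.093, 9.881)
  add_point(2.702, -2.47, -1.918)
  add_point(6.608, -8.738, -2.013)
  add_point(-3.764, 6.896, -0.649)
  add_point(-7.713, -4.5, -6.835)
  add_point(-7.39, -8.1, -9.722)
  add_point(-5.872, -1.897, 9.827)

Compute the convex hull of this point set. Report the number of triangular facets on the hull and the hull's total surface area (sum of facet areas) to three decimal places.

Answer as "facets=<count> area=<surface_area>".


Extreme-point indices: [0, 1, 2, 4, 6, 7, 8, 9, 10] — 9 of 11 on the boundary.

Triangle areas on the boundary:
  f1: (p2, p6, p4) → 190.6408
  f2: (p10, p6, p4) → 148.2043
  f3: (p7, p2, p0) → 22.3255
  f4: (p7, p2, p4) → 57.1452
  f5: (p9, p10, p6) → 141.3847
  f6: (p9, p2, p0) → 57.6226
  f7: (p9, p2, p6) → 130.2434
  f8: (p1, p10, p4) → 56.4430
  f9: (p1, p7, p4) → 42.2223
  f10: (p1, p10, p0) → 32.7072
  f11: (p1, p7, p0) → 16.7700
  f12: (p8, p10, p0) → 82.8942
  f13: (p8, p9, p0) → 9.7446
  f14: (p8, p9, p10) → 27.0330
Σ area = 1015.381

Euler characteristic 9−21+14 = 2 ✓

facets=14 area=1015.381


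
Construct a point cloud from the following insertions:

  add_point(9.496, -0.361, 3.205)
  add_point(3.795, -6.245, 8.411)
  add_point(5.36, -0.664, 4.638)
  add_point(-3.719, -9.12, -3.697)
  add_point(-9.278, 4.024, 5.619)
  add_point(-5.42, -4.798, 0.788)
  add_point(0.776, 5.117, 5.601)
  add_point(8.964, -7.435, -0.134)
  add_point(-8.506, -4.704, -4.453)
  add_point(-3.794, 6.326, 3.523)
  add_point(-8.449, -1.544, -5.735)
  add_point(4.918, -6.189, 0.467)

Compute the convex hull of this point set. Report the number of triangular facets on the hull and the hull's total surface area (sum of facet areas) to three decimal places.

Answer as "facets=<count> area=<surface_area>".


Extreme-point indices: [0, 1, 3, 4, 5, 6, 7, 8, 9, 10] — 10 of 12 on the boundary.

Per-facet area ½‖(b−a)×(c−a)‖:
  f1: (p5, p1, p4) → 64.6321
  f2: (p5, p1, p3) → 38.4041
  f3: (p7, p1, p0) → 35.5264
  f4: (p7, p1, p3) → 64.7038
  f5: (p7, p10, p0) → 75.0225
  f6: (p7, p10, p3) → 54.3932
  f7: (p9, p10, p4) → 39.1969
  f8: (p9, p10, p0) → 96.7652
  f9: (p8, p10, p3) → 8.4469
  f10: (p8, p5, p3) → 17.4918
  f11: (p8, p10, p4) → 21.5595
  f12: (p8, p5, p4) → 32.1541
  f13: (p6, p1, p0) → 49.0816
  f14: (p6, p9, p0) → 17.7412
  f15: (p6, p1, p4) → 60.4639
  f16: (p6, p9, p4) → 13.5934
Σ area = 689.176

Check V−E+F: 10 − 24 + 16 = 2.

facets=16 area=689.176


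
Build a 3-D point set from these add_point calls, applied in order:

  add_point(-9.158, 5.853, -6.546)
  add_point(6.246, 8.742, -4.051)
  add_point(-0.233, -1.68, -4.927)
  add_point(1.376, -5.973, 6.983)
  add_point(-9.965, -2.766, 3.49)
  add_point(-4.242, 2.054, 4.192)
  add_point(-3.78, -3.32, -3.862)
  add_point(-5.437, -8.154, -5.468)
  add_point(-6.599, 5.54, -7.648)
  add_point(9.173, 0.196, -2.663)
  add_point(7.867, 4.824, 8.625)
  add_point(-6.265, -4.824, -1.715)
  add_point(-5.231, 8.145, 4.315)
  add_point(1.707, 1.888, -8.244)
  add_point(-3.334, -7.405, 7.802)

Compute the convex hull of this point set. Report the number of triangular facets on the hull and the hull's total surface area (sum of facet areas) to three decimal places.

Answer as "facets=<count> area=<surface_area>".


Extreme-point indices: [0, 1, 3, 4, 7, 8, 9, 10, 12, 13, 14] — 11 of 15 on the boundary.

Area of each hull facet:
  f1: (p10, p1, p9) → 54.3299
  f2: (p12, p10, p1) → 83.7264
  f3: (p13, p1, p9) → 37.2678
  f4: (p13, p7, p9) → 58.9239
  f5: (p3, p10, p9) → 71.9291
  f6: (p3, p7, p9) → 95.7913
  f7: (p0, p12, p1) → 80.6851
  f8: (p0, p12, p4) → 65.0835
  f9: (p0, p7, p4) → 71.7233
  f10: (p14, p7, p4) → 51.5839
  f11: (p14, p3, p7) → 33.5775
  f12: (p14, p3, p10) → 22.4874
  f13: (p14, p12, p4) → 54.0979
  f14: (p14, p12, p10) → 104.2066
  f15: (p8, p13, p1) → 41.6468
  f16: (p8, p0, p1) → 13.2349
  f17: (p8, p13, p7) → 56.1323
  f18: (p8, p0, p7) → 19.3552
Σ area = 1015.783

Euler: V−E+F = 11−27+18 = 2.

facets=18 area=1015.783


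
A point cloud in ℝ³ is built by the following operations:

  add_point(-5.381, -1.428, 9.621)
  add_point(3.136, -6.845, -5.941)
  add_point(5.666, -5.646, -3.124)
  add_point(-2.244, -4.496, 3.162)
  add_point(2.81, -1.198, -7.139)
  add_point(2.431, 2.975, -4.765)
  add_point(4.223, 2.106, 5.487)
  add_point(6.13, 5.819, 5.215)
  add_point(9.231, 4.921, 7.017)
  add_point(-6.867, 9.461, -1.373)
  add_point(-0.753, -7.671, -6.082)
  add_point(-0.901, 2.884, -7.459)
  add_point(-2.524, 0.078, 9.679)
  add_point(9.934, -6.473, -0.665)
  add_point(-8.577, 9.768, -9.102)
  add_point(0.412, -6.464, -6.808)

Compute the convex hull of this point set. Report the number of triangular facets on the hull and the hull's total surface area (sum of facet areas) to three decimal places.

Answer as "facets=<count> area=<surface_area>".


facets=24 area=915.558

Hull vertices (14/16): indices [0, 1, 3, 4, 5, 7, 8, 9, 10, 11, 12, 13, 14, 15].

Area of each hull facet:
  f1: (p8, p12, p13) → 88.3791
  f2: (p0, p10, p14) → 162.3360
  f3: (p0, p12, p13) → 25.2595
  f4: (p9, p8, p12) → 97.5685
  f5: (p9, p0, p14) → 41.5626
  f6: (p9, p0, p12) → 24.4371
  f7: (p1, p10, p13) → 10.2286
  f8: (p1, p4, p13) → 24.6914
  f9: (p5, p8, p14) → 74.9007
  f10: (p5, p8, p13) → 77.6384
  f11: (p5, p4, p13) → 26.0157
  f12: (p3, p10, p13) → 56.4223
  f13: (p3, p0, p13) → 36.7919
  f14: (p3, p0, p10) → 10.7912
  f15: (p7, p8, p14) → 9.4089
  f16: (p7, p9, p14) → 46.4816
  f17: (p7, p9, p8) → 1.5418
  f18: (p15, p1, p10) → 2.4210
  f19: (p15, p1, p4) → 8.0840
  f20: (p15, p10, p14) → 16.2138
  f21: (p15, p4, p14) → 43.4675
  f22: (p11, p4, p14) → 4.0936
  f23: (p11, p5, p14) → 16.8771
  f24: (p11, p5, p4) → 9.9453
Σ area = 915.558

Euler characteristic 14−36+24 = 2 ✓


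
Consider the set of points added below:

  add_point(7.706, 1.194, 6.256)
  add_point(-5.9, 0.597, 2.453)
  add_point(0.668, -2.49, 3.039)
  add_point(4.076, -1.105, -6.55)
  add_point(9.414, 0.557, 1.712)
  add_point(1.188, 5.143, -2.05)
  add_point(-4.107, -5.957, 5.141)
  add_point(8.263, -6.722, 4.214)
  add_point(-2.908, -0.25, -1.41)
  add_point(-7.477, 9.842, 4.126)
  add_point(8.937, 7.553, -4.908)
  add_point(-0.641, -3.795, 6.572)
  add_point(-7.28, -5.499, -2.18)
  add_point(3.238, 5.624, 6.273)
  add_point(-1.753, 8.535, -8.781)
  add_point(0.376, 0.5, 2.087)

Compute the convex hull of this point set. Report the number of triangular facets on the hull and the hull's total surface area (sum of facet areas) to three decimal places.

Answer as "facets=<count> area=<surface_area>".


facets=18 area=913.467

Hull vertices (11/16): indices [0, 3, 4, 6, 7, 9, 10, 11, 12, 13, 14].

Per-facet area ½‖(b−a)×(c−a)‖:
  f1: (p12, p14, p9) → 105.8325
  f2: (p13, p11, p9) → 59.6837
  f3: (p6, p11, p9) → 33.4159
  f4: (p6, p12, p9) → 63.4267
  f5: (p3, p12, p14) → 73.9495
  f6: (p0, p13, p11) → 29.6501
  f7: (p10, p3, p14) → 51.7432
  f8: (p10, p0, p4) → 20.0852
  f9: (p10, p0, p13) → 39.0177
  f10: (p10, p14, p9) → 80.6702
  f11: (p10, p13, p9) → 72.9453
  f12: (p7, p6, p11) → 18.0439
  f13: (p7, p10, p4) → 16.9700
  f14: (p7, p10, p3) → 64.4094
  f15: (p7, p6, p12) → 46.8760
  f16: (p7, p3, p12) → 82.1910
  f17: (p7, p0, p4) → 18.5488
  f18: (p7, p0, p11) → 36.0083
Σ area = 913.467

Euler: V−E+F = 11−27+18 = 2.


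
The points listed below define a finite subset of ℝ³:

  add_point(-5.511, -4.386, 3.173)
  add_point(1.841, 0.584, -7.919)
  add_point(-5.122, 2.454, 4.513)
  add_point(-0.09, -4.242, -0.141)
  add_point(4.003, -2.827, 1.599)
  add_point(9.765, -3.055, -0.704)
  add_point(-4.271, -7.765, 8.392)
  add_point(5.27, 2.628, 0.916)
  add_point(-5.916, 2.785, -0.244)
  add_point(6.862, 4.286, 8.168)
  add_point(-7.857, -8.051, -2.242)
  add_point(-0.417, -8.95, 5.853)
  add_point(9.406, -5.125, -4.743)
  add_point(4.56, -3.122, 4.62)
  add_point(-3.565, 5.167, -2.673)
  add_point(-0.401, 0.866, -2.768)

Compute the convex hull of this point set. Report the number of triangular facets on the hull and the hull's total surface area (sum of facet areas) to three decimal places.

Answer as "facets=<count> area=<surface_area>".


facets=18 area=769.309

Points on the hull: [1, 2, 5, 6, 7, 8, 9, 10, 11, 12, 14] (11 of 16).

Per-facet area ½‖(b−a)×(c−a)‖:
  f1: (p1, p14, p10) → 58.7317
  f2: (p11, p6, p10) → 25.8771
  f3: (p11, p9, p5) → 76.8262
  f4: (p11, p9, p6) → 36.2631
  f5: (p2, p6, p10) → 57.9562
  f6: (p2, p9, p14) → 49.6012
  f7: (p2, p9, p6) → 69.3536
  f8: (p12, p1, p10) → 70.7628
  f9: (p12, p11, p10) → 82.0445
  f10: (p12, p11, p5) → 30.1969
  f11: (p7, p9, p14) → 32.9717
  f12: (p7, p1, p14) → 38.4891
  f13: (p7, p9, p5) → 27.3587
  f14: (p7, p12, p5) → 14.6965
  f15: (p7, p12, p1) → 43.5856
  f16: (p8, p14, p10) → 19.2960
  f17: (p8, p2, p10) → 26.7846
  f18: (p8, p2, p14) → 8.5129
Σ area = 769.309

Check V−E+F: 11 − 27 + 18 = 2.


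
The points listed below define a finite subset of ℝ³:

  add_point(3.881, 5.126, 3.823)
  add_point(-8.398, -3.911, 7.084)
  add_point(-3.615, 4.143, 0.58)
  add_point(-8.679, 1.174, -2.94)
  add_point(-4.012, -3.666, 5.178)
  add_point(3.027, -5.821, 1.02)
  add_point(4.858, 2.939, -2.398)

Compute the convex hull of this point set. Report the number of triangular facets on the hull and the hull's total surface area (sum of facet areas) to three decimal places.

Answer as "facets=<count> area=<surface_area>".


Points on the hull: [0, 1, 2, 3, 4, 5, 6] (7 of 7).

Area of each hull facet:
  f1: (p5, p6, p3) → 62.5621
  f2: (p1, p5, p3) → 69.4986
  f3: (p0, p5, p6) → 31.8711
  f4: (p2, p1, p3) → 36.9309
  f5: (p2, p0, p1) → 45.5147
  f6: (p2, p6, p3) → 27.4521
  f7: (p2, p0, p6) → 26.3736
  f8: (p4, p1, p5) → 6.6036
  f9: (p4, p0, p5) → 45.6210
  f10: (p4, p0, p1) → 20.5805
Σ area = 373.008

Euler: V−E+F = 7−15+10 = 2.

facets=10 area=373.008


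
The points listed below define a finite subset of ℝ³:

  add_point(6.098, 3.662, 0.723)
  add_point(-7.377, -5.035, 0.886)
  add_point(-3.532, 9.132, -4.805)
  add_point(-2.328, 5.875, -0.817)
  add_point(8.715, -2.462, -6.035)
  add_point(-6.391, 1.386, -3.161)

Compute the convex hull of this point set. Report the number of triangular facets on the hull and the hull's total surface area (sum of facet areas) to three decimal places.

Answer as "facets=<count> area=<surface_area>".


6 of the 6 inputs are extreme points: [0, 1, 2, 3, 4, 5].

Facet areas (half cross-product norm):
  f1: (p0, p4, p1) → 75.6174
  f2: (p0, p2, p4) → 57.7440
  f3: (p3, p2, p1) → 26.4969
  f4: (p3, p0, p1) → 53.1253
  f5: (p3, p0, p2) → 20.2268
  f6: (p5, p4, p1) → 60.6533
  f7: (p5, p2, p1) → 12.7104
  f8: (p5, p2, p4) → 66.1072
Σ area = 372.681

Euler characteristic 6−12+8 = 2 ✓

facets=8 area=372.681


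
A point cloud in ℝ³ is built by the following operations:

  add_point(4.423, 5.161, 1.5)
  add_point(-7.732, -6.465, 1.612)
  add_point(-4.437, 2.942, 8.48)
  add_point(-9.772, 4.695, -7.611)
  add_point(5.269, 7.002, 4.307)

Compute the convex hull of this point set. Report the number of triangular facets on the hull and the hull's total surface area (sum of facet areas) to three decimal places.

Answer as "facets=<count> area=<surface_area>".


Hull vertices (5/5): indices [0, 1, 2, 3, 4].

Area of each hull facet:
  f1: (p2, p4, p3) → 95.7901
  f2: (p2, p1, p3) → 86.7498
  f3: (p2, p1, p4) → 65.2805
  f4: (p0, p4, p3) → 21.9913
  f5: (p0, p1, p3) → 110.9592
  f6: (p0, p1, p4) → 24.5274
Σ area = 405.298

Check V−E+F: 5 − 9 + 6 = 2.

facets=6 area=405.298


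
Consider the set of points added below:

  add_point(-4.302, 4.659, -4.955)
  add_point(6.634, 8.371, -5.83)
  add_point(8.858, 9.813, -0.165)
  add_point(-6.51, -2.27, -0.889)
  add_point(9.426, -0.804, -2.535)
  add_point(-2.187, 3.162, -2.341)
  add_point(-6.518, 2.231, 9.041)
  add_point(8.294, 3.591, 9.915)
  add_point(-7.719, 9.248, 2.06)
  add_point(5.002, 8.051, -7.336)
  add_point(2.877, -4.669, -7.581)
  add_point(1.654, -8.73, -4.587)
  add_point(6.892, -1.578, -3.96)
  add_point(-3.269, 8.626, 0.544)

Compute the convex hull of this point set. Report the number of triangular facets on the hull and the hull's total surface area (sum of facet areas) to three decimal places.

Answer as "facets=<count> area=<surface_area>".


Points on the hull: [0, 1, 2, 3, 4, 6, 7, 8, 9, 10, 11] (11 of 14).

Triangle areas on the boundary:
  f1: (p7, p11, p4) → 70.2083
  f2: (p6, p7, p8) → 73.9344
  f3: (p6, p7, p11) → 135.8791
  f4: (p3, p6, p8) → 50.9741
  f5: (p3, p6, p11) → 50.4240
  f6: (p10, p11, p4) → 23.2963
  f7: (p10, p9, p4) → 49.2969
  f8: (p10, p3, p11) → 28.5606
  f9: (p2, p7, p4) → 61.1080
  f10: (p2, p7, p8) → 97.6504
  f11: (p2, p9, p8) → 65.2658
  f12: (p0, p10, p9) → 57.8230
  f13: (p0, p10, p3) → 46.4882
  f14: (p0, p9, p8) → 43.0599
  f15: (p0, p3, p8) → 37.6506
  f16: (p1, p9, p4) → 10.8894
  f17: (p1, p2, p4) → 31.1728
  f18: (p1, p2, p9) → 3.0654
Σ area = 936.747

Euler characteristic 11−27+18 = 2 ✓

facets=18 area=936.747


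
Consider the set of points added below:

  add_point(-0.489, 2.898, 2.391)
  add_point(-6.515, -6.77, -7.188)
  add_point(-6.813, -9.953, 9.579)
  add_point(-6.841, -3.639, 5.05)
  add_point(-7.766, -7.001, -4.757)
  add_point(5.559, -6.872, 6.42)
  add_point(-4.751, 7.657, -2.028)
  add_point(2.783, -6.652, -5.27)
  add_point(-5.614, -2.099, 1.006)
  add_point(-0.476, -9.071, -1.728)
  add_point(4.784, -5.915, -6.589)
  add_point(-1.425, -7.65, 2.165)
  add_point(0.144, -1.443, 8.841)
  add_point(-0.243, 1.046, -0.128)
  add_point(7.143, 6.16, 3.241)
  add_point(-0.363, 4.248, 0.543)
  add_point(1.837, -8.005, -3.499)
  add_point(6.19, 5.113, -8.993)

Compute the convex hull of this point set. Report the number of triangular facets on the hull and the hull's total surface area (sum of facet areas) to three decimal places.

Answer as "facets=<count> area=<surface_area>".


facets=20 area=968.157

Hull vertices (12/18): indices [1, 2, 3, 4, 5, 6, 9, 10, 12, 14, 16, 17].

Area of each hull facet:
  f1: (p17, p6, p14) → 71.5855
  f2: (p3, p6, p4) → 68.6546
  f3: (p3, p2, p4) → 38.7374
  f4: (p12, p6, p14) → 73.9844
  f5: (p12, p3, p6) → 55.2711
  f6: (p12, p3, p2) → 31.9867
  f7: (p1, p6, p4) → 20.8668
  f8: (p1, p17, p6) → 98.3728
  f9: (p5, p17, p14) → 82.3246
  f10: (p5, p12, p14) → 46.9811
  f11: (p5, p12, p2) → 44.1636
  f12: (p10, p1, p17) → 63.4186
  f13: (p10, p5, p17) → 71.4684
  f14: (p9, p2, p4) → 52.7712
  f15: (p9, p1, p4) → 11.1777
  f16: (p9, p5, p2) → 62.1905
  f17: (p16, p10, p1) → 21.2458
  f18: (p16, p9, p1) → 13.0896
  f19: (p16, p10, p5) → 23.8013
  f20: (p16, p9, p5) → 16.0651
Σ area = 968.157

Euler characteristic 12−30+20 = 2 ✓


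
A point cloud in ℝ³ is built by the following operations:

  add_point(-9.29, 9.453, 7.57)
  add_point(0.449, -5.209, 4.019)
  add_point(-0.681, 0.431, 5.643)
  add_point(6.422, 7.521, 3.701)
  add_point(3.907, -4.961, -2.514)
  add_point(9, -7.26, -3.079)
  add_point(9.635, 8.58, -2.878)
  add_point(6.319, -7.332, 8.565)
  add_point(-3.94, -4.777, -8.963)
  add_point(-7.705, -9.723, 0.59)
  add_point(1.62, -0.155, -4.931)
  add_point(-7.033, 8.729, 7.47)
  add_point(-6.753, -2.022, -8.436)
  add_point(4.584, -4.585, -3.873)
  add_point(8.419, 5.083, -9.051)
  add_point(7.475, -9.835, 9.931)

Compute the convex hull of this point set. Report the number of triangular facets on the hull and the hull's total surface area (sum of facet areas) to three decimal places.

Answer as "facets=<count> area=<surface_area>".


facets=16 area=1285.798

10 of the 16 inputs are extreme points: [0, 3, 5, 6, 8, 9, 11, 12, 14, 15].

Triangle areas on the boundary:
  f1: (p14, p6, p0) → 74.6147
  f2: (p9, p15, p0) → 181.3699
  f3: (p3, p6, p0) → 47.6293
  f4: (p3, p15, p6) → 62.3226
  f5: (p12, p14, p0) → 165.6176
  f6: (p12, p9, p0) → 114.5000
  f7: (p5, p9, p15) → 108.2640
  f8: (p5, p15, p6) → 103.9982
  f9: (p5, p14, p6) → 49.3151
  f10: (p11, p15, p0) → 16.1862
  f11: (p11, p3, p0) → 5.1791
  f12: (p11, p3, p15) → 129.3923
  f13: (p8, p12, p14) → 31.1699
  f14: (p8, p5, p14) → 91.9877
  f15: (p8, p12, p9) → 22.6157
  f16: (p8, p5, p9) → 81.6360
Σ area = 1285.798

Check V−E+F: 10 − 24 + 16 = 2.


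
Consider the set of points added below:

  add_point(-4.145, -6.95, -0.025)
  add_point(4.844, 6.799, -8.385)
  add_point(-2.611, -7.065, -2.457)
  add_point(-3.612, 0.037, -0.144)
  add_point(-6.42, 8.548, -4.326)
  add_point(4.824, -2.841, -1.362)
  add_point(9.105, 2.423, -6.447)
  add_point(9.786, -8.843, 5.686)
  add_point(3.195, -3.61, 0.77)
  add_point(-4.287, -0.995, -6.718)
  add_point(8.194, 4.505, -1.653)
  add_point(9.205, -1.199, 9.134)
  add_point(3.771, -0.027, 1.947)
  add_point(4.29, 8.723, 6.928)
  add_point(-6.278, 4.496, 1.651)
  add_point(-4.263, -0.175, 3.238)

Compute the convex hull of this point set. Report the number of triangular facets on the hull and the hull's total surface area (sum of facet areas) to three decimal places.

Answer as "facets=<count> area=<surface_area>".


Extreme-point indices: [0, 1, 2, 4, 6, 7, 9, 10, 11, 13, 14, 15] — 12 of 16 on the boundary.

Triangle areas on the boundary:
  f1: (p1, p13, p4) → 86.2688
  f2: (p9, p1, p4) → 55.4407
  f3: (p10, p1, p13) → 36.6285
  f4: (p6, p9, p1) → 38.8248
  f5: (p6, p10, p1) → 16.8971
  f6: (p11, p15, p7) → 61.8965
  f7: (p11, p15, p13) → 70.1795
  f8: (p11, p10, p13) → 54.3680
  f9: (p11, p6, p7) → 65.9659
  f10: (p11, p6, p10) → 26.0061
  f11: (p0, p9, p4) → 40.1386
  f12: (p0, p15, p7) → 57.0246
  f13: (p14, p0, p4) → 38.3195
  f14: (p14, p0, p15) → 14.9416
  f15: (p14, p13, p4) → 44.6013
  f16: (p14, p15, p13) → 33.0572
  f17: (p2, p0, p7) → 21.4919
  f18: (p2, p0, p9) → 10.3490
  f19: (p2, p6, p7) → 106.1595
  f20: (p2, p6, p9) → 52.5344
Σ area = 931.093

Euler characteristic 12−30+20 = 2 ✓

facets=20 area=931.093


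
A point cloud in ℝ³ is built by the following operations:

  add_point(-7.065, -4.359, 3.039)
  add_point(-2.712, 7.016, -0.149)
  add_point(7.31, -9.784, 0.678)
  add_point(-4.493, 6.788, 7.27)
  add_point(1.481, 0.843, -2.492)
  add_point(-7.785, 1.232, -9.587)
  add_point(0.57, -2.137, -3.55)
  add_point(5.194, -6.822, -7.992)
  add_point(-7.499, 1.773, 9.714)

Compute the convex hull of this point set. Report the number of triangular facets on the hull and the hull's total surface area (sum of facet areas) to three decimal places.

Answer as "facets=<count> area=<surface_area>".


facets=12 area=704.036

8 of the 9 inputs are extreme points: [0, 1, 2, 3, 4, 5, 7, 8].

Area of each hull facet:
  f1: (p7, p1, p5) → 91.9150
  f2: (p0, p8, p5) → 57.6099
  f3: (p0, p8, p2) → 64.8927
  f4: (p0, p7, p5) → 99.4280
  f5: (p0, p7, p2) → 71.9190
  f6: (p3, p1, p5) → 35.6324
  f7: (p3, p8, p5) → 57.1723
  f8: (p3, p1, p2) → 74.6237
  f9: (p3, p8, p2) → 65.9079
  f10: (p4, p1, p2) → 26.3494
  f11: (p4, p7, p2) → 46.8916
  f12: (p4, p7, p1) → 11.6941
Σ area = 704.036

Euler characteristic 8−18+12 = 2 ✓


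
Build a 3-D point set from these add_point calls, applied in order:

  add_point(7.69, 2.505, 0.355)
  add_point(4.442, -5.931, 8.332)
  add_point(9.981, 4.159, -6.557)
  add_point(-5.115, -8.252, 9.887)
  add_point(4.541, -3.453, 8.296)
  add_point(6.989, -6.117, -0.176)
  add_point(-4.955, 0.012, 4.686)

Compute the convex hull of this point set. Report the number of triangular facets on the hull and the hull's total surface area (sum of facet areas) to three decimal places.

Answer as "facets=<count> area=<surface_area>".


facets=10 area=432.237

7 of the 7 inputs are extreme points: [0, 1, 2, 3, 4, 5, 6].

Facet areas (half cross-product norm):
  f1: (p1, p0, p2) → 23.7044
  f2: (p6, p0, p2) → 39.7984
  f3: (p5, p1, p3) → 40.1362
  f4: (p5, p1, p2) → 46.5075
  f5: (p5, p6, p3) → 68.7247
  f6: (p5, p6, p2) → 88.9362
  f7: (p4, p1, p0) → 10.3840
  f8: (p4, p6, p0) → 55.0472
  f9: (p4, p1, p3) → 11.8771
  f10: (p4, p6, p3) → 47.1216
Σ area = 432.237

Euler: V−E+F = 7−15+10 = 2.


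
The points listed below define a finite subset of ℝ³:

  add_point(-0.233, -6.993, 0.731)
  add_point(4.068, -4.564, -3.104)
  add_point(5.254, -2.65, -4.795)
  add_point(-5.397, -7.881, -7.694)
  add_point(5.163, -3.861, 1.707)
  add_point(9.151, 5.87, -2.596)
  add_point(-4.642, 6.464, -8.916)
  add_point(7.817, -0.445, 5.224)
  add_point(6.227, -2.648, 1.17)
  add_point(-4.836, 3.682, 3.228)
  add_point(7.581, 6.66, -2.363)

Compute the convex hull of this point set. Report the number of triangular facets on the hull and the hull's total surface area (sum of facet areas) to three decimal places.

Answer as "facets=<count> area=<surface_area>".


11 of the 11 inputs are extreme points: [0, 1, 2, 3, 4, 5, 6, 7, 8, 9, 10].

Triangle areas on the boundary:
  f1: (p9, p6, p3) → 85.5204
  f2: (p2, p6, p3) → 78.5592
  f3: (p2, p6, p5) → 66.0186
  f4: (p2, p7, p5) → 44.0847
  f5: (p0, p9, p3) → 58.8880
  f6: (p0, p9, p7) → 63.5133
  f7: (p10, p7, p5) → 8.9724
  f8: (p10, p9, p7) → 65.8154
  f9: (p10, p6, p5) → 8.6338
  f10: (p10, p9, p6) → 77.4448
  f11: (p4, p0, p7) → 10.3679
  f12: (p8, p2, p7) → 7.2066
  f13: (p8, p4, p7) → 4.0028
  f14: (p1, p4, p0) → 14.3749
  f15: (p1, p2, p3) → 14.7342
  f16: (p1, p0, p3) → 30.7666
  f17: (p1, p8, p2) → 7.2443
  f18: (p1, p8, p4) → 4.2282
Σ area = 650.376

Check V−E+F: 11 − 27 + 18 = 2.

facets=18 area=650.376


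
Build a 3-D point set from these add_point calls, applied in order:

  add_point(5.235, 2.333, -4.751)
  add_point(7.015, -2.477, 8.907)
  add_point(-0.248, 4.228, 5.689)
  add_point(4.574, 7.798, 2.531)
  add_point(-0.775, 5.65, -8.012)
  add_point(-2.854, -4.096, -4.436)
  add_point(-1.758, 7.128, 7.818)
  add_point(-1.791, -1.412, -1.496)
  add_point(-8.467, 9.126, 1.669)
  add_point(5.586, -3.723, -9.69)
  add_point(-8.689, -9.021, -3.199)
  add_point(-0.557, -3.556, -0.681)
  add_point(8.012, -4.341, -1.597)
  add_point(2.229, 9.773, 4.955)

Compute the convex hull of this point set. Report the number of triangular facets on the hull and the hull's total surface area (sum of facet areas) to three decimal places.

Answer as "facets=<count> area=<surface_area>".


Hull vertices (10/14): indices [0, 1, 3, 4, 6, 8, 9, 10, 12, 13].

Triangle areas on the boundary:
  f1: (p1, p12, p10) → 93.2081
  f2: (p6, p1, p10) → 128.9721
  f3: (p6, p1, p13) → 36.2496
  f4: (p8, p4, p13) → 67.8221
  f5: (p8, p6, p13) → 25.9038
  f6: (p8, p4, p10) → 107.7878
  f7: (p8, p6, p10) → 87.5026
  f8: (p9, p0, p12) → 28.0172
  f9: (p9, p0, p4) → 29.5684
  f10: (p9, p12, p10) → 69.3061
  f11: (p9, p4, p10) → 91.1306
  f12: (p3, p4, p13) → 21.8388
  f13: (p3, p0, p4) → 34.6778
  f14: (p3, p0, p12) → 35.1708
  f15: (p3, p1, p12) → 62.0715
  f16: (p3, p1, p13) → 23.5222
Σ area = 942.749

Euler characteristic 10−24+16 = 2 ✓

facets=16 area=942.749


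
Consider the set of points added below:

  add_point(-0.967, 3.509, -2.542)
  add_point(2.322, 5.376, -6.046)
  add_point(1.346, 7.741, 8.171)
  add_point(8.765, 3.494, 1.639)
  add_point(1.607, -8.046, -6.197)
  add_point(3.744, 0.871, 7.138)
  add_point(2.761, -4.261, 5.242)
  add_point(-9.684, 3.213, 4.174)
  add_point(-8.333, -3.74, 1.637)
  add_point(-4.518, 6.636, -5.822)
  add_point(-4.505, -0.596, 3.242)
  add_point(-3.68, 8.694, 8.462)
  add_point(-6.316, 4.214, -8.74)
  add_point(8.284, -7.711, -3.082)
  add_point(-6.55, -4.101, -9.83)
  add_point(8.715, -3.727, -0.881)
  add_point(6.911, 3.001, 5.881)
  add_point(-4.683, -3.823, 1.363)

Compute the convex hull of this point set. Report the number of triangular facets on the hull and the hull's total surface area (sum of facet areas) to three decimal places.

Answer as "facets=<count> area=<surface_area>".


facets=26 area=960.636

Extreme-point indices: [1, 2, 3, 4, 5, 6, 7, 8, 9, 11, 12, 13, 14, 15, 16] — 15 of 18 on the boundary.

Area of each hull facet:
  f1: (p12, p14, p7) → 56.0847
  f2: (p12, p9, p7) → 23.9900
  f3: (p8, p6, p7) → 43.6701
  f4: (p8, p6, p4) → 65.6973
  f5: (p8, p14, p7) → 40.2300
  f6: (p8, p14, p4) → 55.1958
  f7: (p13, p6, p4) → 38.6655
  f8: (p1, p12, p9) → 13.9559
  f9: (p1, p2, p3) → 54.8164
  f10: (p1, p13, p3) → 61.4036
  f11: (p1, p12, p14) → 37.5622
  f12: (p1, p14, p4) → 61.3397
  f13: (p1, p13, p4) → 49.3303
  f14: (p16, p2, p3) → 15.4822
  f15: (p16, p13, p6) → 44.1706
  f16: (p11, p9, p7) → 53.9382
  f17: (p11, p6, p7) → 64.0883
  f18: (p11, p1, p9) → 50.2967
  f19: (p11, p1, p2) → 36.5742
  f20: (p5, p16, p6) → 9.5254
  f21: (p5, p16, p2) → 14.4846
  f22: (p5, p11, p6) → 24.4836
  f23: (p5, p11, p2) → 16.2854
  f24: (p15, p13, p3) → 3.3055
  f25: (p15, p16, p3) → 17.4526
  f26: (p15, p16, p13) → 8.6070
Σ area = 960.636

Check V−E+F: 15 − 39 + 26 = 2.


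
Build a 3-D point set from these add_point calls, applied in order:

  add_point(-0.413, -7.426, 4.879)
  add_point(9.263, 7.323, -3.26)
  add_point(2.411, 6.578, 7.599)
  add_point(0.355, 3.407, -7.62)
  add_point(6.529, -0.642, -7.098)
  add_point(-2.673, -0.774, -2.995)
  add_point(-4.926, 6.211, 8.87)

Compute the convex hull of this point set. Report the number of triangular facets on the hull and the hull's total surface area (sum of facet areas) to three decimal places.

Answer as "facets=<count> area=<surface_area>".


facets=10 area=572.085

Hull vertices (7/7): indices [0, 1, 2, 3, 4, 5, 6].

Triangle areas on the boundary:
  f1: (p3, p1, p6) → 91.7841
  f2: (p4, p0, p1) → 70.0418
  f3: (p4, p3, p1) → 33.5912
  f4: (p2, p1, p6) → 35.5449
  f5: (p2, p0, p6) → 53.0398
  f6: (p2, p0, p1) → 93.5206
  f7: (p5, p0, p6) → 70.5725
  f8: (p5, p3, p6) → 45.5383
  f9: (p5, p4, p0) → 52.8025
  f10: (p5, p4, p3) → 25.6489
Σ area = 572.085

Check V−E+F: 7 − 15 + 10 = 2.


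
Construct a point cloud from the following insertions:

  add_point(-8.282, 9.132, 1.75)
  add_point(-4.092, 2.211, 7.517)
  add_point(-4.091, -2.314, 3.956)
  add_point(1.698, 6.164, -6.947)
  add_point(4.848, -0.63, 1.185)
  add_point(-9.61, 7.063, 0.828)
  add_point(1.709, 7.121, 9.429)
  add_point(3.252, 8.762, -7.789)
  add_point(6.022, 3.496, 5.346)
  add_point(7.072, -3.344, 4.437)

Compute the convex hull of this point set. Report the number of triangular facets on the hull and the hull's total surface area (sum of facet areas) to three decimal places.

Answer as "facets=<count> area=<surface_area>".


Hull vertices (10/10): indices [0, 1, 2, 3, 4, 5, 6, 7, 8, 9].

Facet areas (half cross-product norm):
  f1: (p1, p6, p9) → 47.7855
  f2: (p2, p1, p5) → 28.5927
  f3: (p2, p1, p9) → 32.2715
  f4: (p0, p7, p5) → 19.4444
  f5: (p0, p6, p7) → 93.1058
  f6: (p0, p1, p5) → 12.9302
  f7: (p0, p1, p6) → 38.9255
  f8: (p8, p7, p9) → 48.4791
  f9: (p8, p6, p9) → 17.7983
  f10: (p8, p6, p7) → 48.8780
  f11: (p3, p7, p9) → 21.1224
  f12: (p3, p7, p5) → 18.6604
  f13: (p3, p2, p5) → 74.2919
  f14: (p4, p2, p9) → 22.5267
  f15: (p4, p3, p9) → 5.1122
  f16: (p4, p3, p2) → 52.4796
Σ area = 582.404

Euler: V−E+F = 10−24+16 = 2.

facets=16 area=582.404


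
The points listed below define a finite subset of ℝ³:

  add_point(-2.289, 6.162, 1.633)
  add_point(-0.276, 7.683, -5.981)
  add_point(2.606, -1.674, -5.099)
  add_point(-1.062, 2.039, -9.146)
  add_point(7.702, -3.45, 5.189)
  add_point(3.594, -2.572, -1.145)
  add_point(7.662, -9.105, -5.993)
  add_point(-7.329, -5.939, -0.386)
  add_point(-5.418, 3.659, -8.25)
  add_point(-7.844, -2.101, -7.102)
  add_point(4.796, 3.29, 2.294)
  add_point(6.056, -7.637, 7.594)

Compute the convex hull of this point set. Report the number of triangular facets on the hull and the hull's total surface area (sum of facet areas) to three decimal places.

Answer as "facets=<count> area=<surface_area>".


facets=16 area=749.133

Extreme-point indices: [0, 1, 3, 4, 6, 7, 8, 9, 10, 11] — 10 of 12 on the boundary.

Triangle areas on the boundary:
  f1: (p3, p6, p9) → 59.3894
  f2: (p3, p6, p1) → 41.2656
  f3: (p7, p0, p9) → 49.1298
  f4: (p7, p6, p9) → 62.6136
  f5: (p10, p0, p1) → 30.6789
  f6: (p10, p6, p4) → 49.3539
  f7: (p10, p6, p1) → 80.8767
  f8: (p8, p3, p9) → 14.9957
  f9: (p8, p3, p1) → 14.8211
  f10: (p8, p0, p9) → 33.4620
  f11: (p8, p0, p1) → 27.7197
  f12: (p11, p7, p0) → 99.0623
  f13: (p11, p10, p4) → 13.1906
  f14: (p11, p10, p0) → 41.4079
  f15: (p11, p6, p4) → 31.9232
  f16: (p11, p7, p6) → 99.2419
Σ area = 749.133

Check V−E+F: 10 − 24 + 16 = 2.


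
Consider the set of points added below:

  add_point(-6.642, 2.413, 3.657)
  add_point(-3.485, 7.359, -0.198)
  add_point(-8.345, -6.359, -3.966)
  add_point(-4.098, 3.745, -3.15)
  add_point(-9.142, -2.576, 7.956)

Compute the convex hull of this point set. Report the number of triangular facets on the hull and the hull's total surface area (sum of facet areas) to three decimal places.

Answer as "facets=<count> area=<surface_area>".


facets=6 area=196.261

Extreme-point indices: [0, 1, 2, 3, 4] — 5 of 5 on the boundary.

Facet areas (half cross-product norm):
  f1: (p0, p1, p4) → 2.7867
  f2: (p0, p2, p4) → 40.6606
  f3: (p0, p2, p1) → 40.0769
  f4: (p3, p1, p4) → 32.1477
  f5: (p3, p2, p4) → 65.1692
  f6: (p3, p2, p1) → 15.4202
Σ area = 196.261

Euler: V−E+F = 5−9+6 = 2.


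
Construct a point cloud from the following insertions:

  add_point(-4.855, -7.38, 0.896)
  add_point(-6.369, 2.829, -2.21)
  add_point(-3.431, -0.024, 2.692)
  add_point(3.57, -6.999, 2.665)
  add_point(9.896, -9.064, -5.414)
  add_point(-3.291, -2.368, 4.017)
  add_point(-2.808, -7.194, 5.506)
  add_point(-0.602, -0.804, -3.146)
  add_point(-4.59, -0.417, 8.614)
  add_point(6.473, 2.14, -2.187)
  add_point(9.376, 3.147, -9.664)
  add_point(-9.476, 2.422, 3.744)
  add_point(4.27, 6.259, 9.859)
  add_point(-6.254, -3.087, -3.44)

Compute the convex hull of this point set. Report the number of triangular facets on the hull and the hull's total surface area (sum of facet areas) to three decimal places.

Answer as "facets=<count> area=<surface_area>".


facets=16 area=893.156

Extreme-point indices: [0, 1, 3, 4, 6, 8, 10, 11, 12, 13] — 10 of 14 on the boundary.

Area of each hull facet:
  f1: (p10, p12, p4) → 130.3995
  f2: (p13, p10, p4) → 106.0409
  f3: (p8, p12, p11) → 38.7648
  f4: (p8, p6, p11) → 27.8659
  f5: (p8, p6, p12) → 39.4096
  f6: (p3, p12, p4) → 67.8375
  f7: (p3, p6, p4) → 18.6336
  f8: (p3, p6, p12) → 52.3100
  f9: (p1, p13, p11) → 20.1598
  f10: (p1, p13, p10) → 52.4526
  f11: (p1, p12, p11) → 52.0845
  f12: (p1, p10, p12) → 137.8093
  f13: (p0, p6, p4) → 40.7111
  f14: (p0, p13, p4) → 50.4930
  f15: (p0, p6, p11) → 28.1438
  f16: (p0, p13, p11) → 30.0403
Σ area = 893.156

Euler characteristic 10−24+16 = 2 ✓
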